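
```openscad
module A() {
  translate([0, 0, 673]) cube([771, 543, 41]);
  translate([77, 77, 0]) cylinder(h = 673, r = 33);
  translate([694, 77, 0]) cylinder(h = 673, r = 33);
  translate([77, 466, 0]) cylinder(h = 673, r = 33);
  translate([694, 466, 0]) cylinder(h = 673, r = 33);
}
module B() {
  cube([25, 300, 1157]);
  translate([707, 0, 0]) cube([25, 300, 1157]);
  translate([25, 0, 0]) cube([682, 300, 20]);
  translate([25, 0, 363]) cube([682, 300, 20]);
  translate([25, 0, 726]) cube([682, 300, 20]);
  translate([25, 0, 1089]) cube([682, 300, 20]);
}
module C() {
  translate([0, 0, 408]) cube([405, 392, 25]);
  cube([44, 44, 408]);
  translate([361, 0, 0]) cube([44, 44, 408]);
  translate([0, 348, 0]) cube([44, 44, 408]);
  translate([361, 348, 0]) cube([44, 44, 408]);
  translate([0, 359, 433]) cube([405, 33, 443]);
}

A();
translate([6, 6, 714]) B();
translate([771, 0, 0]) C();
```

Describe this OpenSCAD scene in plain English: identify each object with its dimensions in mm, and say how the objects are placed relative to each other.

A is a rectangular dining table. The top is 771×543×41 mm with its upper surface at z = 714 mm. It stands on four round legs of 66 mm diameter, each leg's bounding box inset 44 mm from the nearest pair of top edges, running from the floor to the underside of the top.

B is a bookshelf 732 mm wide overall, 300 mm deep and 1157 mm tall. The two sides are 25 mm thick vertical panels. 4 horizontal shelves of 20 mm thickness span between the inner faces of the sides; the lowest shelf sits on the floor and shelves are stacked with a clear vertical gap of 343 mm between each pair.

C is a chair. The seat is a 405×392×25 mm slab with its top at z = 433 mm, on four 44×44 mm corner legs (flush with the seat edges, standing on z = 0). A flat backrest 33 mm thick, 443 mm tall, spans the full seat width and rises from the seat top along its +y edge, rear face flush with the rear of the seat.

The bookshelf is on top of the table. The chair is against the table's +x side, with their −y faces flush.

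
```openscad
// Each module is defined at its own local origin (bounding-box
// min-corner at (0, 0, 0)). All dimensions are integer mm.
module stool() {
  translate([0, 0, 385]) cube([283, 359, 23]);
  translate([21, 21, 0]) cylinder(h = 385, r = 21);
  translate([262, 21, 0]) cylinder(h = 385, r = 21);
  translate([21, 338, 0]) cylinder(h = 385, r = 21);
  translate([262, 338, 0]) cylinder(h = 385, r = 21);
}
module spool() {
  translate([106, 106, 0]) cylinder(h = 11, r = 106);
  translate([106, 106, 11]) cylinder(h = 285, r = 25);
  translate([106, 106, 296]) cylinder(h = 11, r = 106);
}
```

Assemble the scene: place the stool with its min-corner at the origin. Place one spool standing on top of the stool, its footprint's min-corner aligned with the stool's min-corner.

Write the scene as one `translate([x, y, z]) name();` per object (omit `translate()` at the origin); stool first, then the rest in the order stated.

stool();
translate([0, 0, 408]) spool();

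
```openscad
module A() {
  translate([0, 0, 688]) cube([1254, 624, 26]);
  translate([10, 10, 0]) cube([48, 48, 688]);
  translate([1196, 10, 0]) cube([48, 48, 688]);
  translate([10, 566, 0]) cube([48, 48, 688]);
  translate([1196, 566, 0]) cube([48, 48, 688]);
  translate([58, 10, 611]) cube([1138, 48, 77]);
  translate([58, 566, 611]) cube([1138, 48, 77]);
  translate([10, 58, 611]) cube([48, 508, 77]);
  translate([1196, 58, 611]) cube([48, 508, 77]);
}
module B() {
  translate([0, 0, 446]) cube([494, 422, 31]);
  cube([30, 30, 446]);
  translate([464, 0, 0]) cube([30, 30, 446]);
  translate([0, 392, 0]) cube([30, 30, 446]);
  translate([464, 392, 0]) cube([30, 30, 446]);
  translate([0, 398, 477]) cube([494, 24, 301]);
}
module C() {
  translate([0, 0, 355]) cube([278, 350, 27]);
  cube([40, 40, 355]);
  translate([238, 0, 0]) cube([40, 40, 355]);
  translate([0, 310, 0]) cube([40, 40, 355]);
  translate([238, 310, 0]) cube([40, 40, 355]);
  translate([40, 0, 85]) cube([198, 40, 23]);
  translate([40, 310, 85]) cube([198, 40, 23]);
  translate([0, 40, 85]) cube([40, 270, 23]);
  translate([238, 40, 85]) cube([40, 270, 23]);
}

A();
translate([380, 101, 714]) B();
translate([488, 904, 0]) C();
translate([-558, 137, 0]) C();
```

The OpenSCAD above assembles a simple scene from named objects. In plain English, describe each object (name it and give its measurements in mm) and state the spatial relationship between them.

A is a table: top 1254 mm (x) × 624 mm (y), 26 mm thick, upper face at z = 714 mm, on four 48×48 mm square legs, each inset 10 mm from the nearest pair of top edges, running from z = 0 to the bottom of the top. Four apron rails, 48 mm thick and 77 mm tall, run between adjacent legs with their top edges flush with the underside of the top and their outer faces flush with the legs' outer faces.

B is a chair. The seat is a 494×422×31 mm slab with its top at z = 477 mm, on four 30×30 mm corner legs (flush with the seat edges, standing on z = 0). A flat backrest 24 mm thick, 301 mm tall, spans the full seat width and rises from the seat top along its +y edge, rear face flush with the rear of the seat.

C is a four-legged stool. The seat is 278×350 mm, 27 mm thick, top at z = 382 mm. It stands on four square legs, each 40×40 mm in cross-section, from z = 0 to the seat underside, each flush with a corner of the seat. Four stretchers, 40 mm wide and 23 mm tall, connect adjacent legs with their undersides at z = 85 mm, each running between the inner faces of the legs it joins and aligned with the legs' outer faces on the other axis.

The chair is on top of the table, centred. Two stools sit around the table at the +y, −x sides.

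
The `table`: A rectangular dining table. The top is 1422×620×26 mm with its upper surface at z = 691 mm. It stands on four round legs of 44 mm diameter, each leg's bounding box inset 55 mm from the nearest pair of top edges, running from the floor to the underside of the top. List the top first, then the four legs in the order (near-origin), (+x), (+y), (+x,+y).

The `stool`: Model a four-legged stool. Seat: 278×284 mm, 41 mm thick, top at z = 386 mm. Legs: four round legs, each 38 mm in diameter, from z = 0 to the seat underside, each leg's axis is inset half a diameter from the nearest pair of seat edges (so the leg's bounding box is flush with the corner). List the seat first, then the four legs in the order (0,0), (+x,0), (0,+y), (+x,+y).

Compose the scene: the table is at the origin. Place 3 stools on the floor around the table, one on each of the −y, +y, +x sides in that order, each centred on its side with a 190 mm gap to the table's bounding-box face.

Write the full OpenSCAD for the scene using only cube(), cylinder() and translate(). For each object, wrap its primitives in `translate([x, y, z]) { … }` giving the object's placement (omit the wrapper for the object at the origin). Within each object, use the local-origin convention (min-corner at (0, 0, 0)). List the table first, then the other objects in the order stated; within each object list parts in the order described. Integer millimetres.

translate([0, 0, 665]) cube([1422, 620, 26]);
translate([77, 77, 0]) cylinder(h = 665, r = 22);
translate([1345, 77, 0]) cylinder(h = 665, r = 22);
translate([77, 543, 0]) cylinder(h = 665, r = 22);
translate([1345, 543, 0]) cylinder(h = 665, r = 22);
translate([572, -474, 0]) {
  translate([0, 0, 345]) cube([278, 284, 41]);
  translate([19, 19, 0]) cylinder(h = 345, r = 19);
  translate([259, 19, 0]) cylinder(h = 345, r = 19);
  translate([19, 265, 0]) cylinder(h = 345, r = 19);
  translate([259, 265, 0]) cylinder(h = 345, r = 19);
}
translate([572, 810, 0]) {
  translate([0, 0, 345]) cube([278, 284, 41]);
  translate([19, 19, 0]) cylinder(h = 345, r = 19);
  translate([259, 19, 0]) cylinder(h = 345, r = 19);
  translate([19, 265, 0]) cylinder(h = 345, r = 19);
  translate([259, 265, 0]) cylinder(h = 345, r = 19);
}
translate([1612, 168, 0]) {
  translate([0, 0, 345]) cube([278, 284, 41]);
  translate([19, 19, 0]) cylinder(h = 345, r = 19);
  translate([259, 19, 0]) cylinder(h = 345, r = 19);
  translate([19, 265, 0]) cylinder(h = 345, r = 19);
  translate([259, 265, 0]) cylinder(h = 345, r = 19);
}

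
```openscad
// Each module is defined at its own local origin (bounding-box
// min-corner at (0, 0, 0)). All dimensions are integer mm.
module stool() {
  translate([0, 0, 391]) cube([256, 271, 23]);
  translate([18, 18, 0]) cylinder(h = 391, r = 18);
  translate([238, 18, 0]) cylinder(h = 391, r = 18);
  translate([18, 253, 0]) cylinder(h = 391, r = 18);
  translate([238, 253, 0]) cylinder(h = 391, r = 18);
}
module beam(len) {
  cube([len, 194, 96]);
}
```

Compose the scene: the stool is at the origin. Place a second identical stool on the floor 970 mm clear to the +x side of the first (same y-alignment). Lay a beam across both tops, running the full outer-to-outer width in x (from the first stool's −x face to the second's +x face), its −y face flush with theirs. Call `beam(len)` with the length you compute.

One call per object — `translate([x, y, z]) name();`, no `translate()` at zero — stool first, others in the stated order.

stool();
translate([1226, 0, 0]) stool();
translate([0, 0, 414]) beam(1482);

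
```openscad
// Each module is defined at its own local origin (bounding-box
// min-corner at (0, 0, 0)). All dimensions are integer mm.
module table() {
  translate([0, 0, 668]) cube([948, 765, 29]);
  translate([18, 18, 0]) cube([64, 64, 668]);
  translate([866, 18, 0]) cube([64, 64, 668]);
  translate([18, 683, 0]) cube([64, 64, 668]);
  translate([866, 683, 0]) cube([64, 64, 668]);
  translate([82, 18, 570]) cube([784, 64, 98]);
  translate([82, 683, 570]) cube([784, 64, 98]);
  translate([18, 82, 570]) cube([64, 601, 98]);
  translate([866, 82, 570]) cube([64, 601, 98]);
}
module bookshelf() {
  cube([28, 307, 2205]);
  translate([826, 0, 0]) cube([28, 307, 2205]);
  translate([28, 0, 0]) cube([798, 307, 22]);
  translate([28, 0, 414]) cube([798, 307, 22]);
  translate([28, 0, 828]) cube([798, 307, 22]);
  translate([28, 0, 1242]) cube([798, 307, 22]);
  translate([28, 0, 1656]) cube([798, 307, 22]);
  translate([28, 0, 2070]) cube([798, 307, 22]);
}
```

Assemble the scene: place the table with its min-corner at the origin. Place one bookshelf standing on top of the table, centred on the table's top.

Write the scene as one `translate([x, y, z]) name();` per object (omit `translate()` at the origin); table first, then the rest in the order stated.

table();
translate([47, 229, 697]) bookshelf();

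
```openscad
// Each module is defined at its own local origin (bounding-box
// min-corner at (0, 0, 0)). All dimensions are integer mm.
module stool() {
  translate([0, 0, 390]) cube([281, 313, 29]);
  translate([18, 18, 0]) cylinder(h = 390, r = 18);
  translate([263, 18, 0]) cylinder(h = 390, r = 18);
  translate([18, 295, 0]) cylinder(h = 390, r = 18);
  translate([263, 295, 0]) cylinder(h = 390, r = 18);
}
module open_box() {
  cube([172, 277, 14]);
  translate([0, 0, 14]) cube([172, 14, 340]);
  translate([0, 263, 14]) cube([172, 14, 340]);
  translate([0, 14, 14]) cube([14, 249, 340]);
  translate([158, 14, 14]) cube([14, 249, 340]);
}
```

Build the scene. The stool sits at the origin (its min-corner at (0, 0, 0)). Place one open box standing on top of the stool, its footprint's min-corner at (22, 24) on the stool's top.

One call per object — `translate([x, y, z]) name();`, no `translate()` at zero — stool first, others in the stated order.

stool();
translate([22, 24, 419]) open_box();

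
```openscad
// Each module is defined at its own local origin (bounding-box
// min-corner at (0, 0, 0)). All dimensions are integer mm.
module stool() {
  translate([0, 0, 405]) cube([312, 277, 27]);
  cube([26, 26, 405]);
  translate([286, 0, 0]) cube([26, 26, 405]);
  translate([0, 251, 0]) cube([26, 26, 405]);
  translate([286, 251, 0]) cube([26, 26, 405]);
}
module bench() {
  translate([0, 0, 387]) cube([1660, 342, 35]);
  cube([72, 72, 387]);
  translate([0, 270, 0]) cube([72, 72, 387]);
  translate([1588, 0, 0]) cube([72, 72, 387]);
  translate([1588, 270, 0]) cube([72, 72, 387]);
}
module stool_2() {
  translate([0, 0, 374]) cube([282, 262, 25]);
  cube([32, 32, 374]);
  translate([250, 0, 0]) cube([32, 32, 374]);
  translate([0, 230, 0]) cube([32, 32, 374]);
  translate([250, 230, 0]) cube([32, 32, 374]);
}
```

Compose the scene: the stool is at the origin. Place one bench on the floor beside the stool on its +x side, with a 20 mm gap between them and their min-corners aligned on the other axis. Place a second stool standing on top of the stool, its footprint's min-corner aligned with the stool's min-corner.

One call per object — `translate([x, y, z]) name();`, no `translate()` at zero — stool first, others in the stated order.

stool();
translate([332, 0, 0]) bench();
translate([0, 0, 432]) stool_2();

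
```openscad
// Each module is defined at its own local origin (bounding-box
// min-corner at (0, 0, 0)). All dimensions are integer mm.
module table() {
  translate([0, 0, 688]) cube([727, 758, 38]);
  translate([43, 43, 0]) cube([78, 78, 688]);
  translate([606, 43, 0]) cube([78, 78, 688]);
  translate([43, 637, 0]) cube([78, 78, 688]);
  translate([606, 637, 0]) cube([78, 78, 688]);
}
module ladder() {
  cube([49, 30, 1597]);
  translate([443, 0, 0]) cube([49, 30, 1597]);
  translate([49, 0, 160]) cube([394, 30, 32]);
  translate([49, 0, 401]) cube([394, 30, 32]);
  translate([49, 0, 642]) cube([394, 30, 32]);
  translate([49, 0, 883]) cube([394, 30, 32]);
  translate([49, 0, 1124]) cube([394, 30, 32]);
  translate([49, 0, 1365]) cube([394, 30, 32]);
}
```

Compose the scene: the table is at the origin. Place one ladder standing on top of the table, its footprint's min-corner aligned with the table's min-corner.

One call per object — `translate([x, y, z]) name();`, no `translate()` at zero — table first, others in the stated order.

table();
translate([0, 0, 726]) ladder();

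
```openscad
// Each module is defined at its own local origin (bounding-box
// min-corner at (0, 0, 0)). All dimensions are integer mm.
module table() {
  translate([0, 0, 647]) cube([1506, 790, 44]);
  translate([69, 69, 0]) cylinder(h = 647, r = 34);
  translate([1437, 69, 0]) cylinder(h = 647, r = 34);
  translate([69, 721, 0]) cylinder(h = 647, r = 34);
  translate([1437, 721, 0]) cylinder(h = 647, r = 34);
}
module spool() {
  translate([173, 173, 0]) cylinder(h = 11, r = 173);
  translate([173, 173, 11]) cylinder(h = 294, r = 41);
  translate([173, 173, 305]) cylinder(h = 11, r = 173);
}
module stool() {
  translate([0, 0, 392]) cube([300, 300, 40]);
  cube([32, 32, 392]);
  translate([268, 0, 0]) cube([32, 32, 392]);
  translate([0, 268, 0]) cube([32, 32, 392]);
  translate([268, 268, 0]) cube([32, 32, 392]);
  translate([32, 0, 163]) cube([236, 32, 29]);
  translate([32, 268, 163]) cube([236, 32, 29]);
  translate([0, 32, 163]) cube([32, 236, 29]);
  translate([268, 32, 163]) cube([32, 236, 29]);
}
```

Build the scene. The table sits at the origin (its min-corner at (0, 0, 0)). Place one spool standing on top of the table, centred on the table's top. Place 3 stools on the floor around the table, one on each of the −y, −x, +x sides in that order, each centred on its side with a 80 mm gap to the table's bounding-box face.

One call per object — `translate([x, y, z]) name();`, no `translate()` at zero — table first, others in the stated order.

table();
translate([580, 222, 691]) spool();
translate([603, -380, 0]) stool();
translate([-380, 245, 0]) stool();
translate([1586, 245, 0]) stool();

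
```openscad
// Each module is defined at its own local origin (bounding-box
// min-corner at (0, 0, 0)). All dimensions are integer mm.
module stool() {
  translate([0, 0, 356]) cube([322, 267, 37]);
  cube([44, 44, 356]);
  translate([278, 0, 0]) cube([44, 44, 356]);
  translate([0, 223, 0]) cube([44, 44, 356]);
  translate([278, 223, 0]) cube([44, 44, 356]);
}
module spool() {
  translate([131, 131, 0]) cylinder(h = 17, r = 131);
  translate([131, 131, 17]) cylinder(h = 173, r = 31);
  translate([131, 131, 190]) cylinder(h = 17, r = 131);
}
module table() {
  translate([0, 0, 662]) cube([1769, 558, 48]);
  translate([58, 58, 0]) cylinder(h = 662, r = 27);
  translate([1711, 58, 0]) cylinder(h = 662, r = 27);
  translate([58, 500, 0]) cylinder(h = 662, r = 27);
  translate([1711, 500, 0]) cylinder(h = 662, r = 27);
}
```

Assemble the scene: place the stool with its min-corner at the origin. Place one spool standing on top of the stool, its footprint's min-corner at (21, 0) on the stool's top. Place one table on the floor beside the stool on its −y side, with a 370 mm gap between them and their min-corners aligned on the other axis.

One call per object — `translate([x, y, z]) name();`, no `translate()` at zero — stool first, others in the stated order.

stool();
translate([21, 0, 393]) spool();
translate([0, -928, 0]) table();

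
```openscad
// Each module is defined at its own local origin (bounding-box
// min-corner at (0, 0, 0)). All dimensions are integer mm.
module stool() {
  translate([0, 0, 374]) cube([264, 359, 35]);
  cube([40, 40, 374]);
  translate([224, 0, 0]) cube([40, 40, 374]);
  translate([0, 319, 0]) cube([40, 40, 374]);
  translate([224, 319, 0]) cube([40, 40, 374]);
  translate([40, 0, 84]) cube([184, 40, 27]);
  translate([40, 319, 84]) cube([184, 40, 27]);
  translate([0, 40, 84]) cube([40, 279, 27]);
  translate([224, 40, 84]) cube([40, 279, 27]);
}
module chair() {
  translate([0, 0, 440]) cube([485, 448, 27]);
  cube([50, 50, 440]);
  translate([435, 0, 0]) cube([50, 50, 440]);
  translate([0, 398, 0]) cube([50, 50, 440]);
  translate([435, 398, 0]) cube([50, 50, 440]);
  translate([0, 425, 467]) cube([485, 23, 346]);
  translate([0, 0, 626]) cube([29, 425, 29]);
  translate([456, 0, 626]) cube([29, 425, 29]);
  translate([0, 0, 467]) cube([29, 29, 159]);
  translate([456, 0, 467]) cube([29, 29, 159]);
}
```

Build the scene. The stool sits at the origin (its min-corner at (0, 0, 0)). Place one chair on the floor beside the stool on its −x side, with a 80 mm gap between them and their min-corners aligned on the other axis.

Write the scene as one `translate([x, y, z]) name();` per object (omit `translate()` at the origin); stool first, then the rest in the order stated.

stool();
translate([-565, 0, 0]) chair();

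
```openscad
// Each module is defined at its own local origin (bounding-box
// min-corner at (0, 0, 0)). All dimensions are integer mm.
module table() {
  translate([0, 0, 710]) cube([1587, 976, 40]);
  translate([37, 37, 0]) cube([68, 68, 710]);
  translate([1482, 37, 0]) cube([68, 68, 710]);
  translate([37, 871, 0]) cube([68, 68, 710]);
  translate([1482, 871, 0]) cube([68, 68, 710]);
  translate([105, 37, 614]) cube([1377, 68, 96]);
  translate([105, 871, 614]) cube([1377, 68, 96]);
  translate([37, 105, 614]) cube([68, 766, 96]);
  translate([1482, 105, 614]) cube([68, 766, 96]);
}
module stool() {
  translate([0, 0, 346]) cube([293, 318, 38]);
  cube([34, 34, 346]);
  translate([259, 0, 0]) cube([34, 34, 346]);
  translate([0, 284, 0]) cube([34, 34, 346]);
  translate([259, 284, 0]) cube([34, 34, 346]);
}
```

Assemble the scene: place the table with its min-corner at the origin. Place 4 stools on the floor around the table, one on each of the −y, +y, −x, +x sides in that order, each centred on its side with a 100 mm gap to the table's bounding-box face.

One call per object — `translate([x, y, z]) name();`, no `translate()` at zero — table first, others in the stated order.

table();
translate([647, -418, 0]) stool();
translate([647, 1076, 0]) stool();
translate([-393, 329, 0]) stool();
translate([1687, 329, 0]) stool();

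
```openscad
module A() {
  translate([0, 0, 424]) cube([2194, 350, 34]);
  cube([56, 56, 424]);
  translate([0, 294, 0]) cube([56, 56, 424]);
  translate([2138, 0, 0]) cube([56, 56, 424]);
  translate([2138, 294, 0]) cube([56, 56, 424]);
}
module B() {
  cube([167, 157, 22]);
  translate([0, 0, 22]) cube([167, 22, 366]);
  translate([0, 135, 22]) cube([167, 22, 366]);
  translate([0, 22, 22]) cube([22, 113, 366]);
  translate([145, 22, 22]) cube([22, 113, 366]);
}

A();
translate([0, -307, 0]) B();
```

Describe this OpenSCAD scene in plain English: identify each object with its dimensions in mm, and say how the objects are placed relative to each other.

A is a long wooden bench with a 2194 mm (x) × 350 mm (y) seat, 34 mm thick, its top surface 458 mm above the floor. Four 56 mm square legs at the seat corners, flush with the edges, run from z = 0 to the seat underside.

B is an open-topped rectangular box: outside dimensions 167×157×388 mm, with a uniform wall and base thickness of 22 mm. The base is a full 167×157 slab on the floor; four walls sit on top of the base. The front and back walls (the −y and +y sides) span the full width; the two side walls fit between them.

The open box is on the floor beside the bench on its −y side.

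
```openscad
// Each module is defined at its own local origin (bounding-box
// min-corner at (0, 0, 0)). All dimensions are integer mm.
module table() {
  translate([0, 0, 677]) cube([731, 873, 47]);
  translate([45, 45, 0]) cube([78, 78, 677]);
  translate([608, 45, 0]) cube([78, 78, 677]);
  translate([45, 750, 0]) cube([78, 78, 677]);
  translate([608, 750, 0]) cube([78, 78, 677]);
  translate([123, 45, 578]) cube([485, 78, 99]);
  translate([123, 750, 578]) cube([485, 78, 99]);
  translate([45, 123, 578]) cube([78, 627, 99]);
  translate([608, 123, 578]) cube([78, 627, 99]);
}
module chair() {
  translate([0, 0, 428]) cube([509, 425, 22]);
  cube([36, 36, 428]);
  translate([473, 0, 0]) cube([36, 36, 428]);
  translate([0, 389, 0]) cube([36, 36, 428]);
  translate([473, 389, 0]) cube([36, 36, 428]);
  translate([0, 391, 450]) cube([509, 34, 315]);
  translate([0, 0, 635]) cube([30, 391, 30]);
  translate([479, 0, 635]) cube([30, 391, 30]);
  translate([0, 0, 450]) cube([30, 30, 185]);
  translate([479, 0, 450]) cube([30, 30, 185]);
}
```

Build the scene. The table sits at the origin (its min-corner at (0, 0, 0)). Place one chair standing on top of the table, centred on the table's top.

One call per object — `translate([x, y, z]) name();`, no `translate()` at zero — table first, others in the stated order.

table();
translate([111, 224, 724]) chair();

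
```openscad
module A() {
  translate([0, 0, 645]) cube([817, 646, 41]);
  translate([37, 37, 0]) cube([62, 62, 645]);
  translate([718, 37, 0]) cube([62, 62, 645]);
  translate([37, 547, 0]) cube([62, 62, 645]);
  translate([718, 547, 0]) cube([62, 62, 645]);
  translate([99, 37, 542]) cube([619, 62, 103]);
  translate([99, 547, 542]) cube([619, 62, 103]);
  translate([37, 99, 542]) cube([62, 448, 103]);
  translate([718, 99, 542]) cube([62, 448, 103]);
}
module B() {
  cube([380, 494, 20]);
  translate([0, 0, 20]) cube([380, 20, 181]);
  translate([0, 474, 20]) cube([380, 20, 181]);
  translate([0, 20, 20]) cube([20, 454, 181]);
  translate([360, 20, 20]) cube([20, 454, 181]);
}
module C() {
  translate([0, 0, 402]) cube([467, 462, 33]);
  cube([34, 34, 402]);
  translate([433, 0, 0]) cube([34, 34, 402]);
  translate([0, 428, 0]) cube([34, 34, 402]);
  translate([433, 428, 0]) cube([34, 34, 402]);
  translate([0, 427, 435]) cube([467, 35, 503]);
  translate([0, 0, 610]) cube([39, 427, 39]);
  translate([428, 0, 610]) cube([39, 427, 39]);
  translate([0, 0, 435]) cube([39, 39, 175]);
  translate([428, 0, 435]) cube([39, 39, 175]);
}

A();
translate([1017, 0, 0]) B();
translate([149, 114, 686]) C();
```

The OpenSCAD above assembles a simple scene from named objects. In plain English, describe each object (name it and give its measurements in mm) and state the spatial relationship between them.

A is a rectangular dining table. The top is 817×646×41 mm with its upper surface at z = 686 mm. It stands on four 62×62 mm square legs, each inset 37 mm from the nearest pair of top edges, running from the floor to the underside of the top. Four apron rails, 62 mm thick and 103 mm tall, run between adjacent legs with their top edges flush with the underside of the top and their outer faces flush with the legs' outer faces.

B is an open storage box with external size 380×494×201 mm and wall thickness 20 mm (the base is also 20 mm thick). The base covers the whole footprint; the four walls stand on the base, with the y-facing walls full-width and the x-facing walls fitting between their inner faces.

C is a chair: 467×462 mm seat, 33 mm thick, top at z = 435 mm, on four 34 mm square corner legs flush with the seat edges. A 35 mm thick backrest slab spans the full seat width, extending 503 mm above the seat top, its back face flush with the seat's +y edge. Two armrests of 39×39 mm section run along each side from the seat's front edge to the front of the backrest, top faces 214 mm above the seat top and outer faces flush with the seat's x-edges; a 39×39 mm post under the front of each armrest stands on the seat at the front corner.

The open box is on the floor beside the table on its +x side. The chair is on top of the table.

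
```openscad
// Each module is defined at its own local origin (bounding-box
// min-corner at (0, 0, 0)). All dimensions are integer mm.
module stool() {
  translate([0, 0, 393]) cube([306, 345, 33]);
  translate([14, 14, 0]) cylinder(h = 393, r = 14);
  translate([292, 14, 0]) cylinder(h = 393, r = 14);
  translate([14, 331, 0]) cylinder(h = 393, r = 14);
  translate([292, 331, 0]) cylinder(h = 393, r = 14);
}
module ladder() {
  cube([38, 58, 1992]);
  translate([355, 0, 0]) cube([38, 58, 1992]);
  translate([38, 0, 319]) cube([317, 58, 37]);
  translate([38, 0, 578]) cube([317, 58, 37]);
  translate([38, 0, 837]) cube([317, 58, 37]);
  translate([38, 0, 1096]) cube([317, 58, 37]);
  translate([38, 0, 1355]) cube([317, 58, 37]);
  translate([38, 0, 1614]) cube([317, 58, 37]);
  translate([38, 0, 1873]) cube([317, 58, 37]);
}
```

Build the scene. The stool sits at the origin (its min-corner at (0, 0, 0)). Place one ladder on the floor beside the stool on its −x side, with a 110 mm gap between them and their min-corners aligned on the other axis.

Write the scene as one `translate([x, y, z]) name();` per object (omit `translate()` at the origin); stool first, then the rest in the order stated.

stool();
translate([-503, 0, 0]) ladder();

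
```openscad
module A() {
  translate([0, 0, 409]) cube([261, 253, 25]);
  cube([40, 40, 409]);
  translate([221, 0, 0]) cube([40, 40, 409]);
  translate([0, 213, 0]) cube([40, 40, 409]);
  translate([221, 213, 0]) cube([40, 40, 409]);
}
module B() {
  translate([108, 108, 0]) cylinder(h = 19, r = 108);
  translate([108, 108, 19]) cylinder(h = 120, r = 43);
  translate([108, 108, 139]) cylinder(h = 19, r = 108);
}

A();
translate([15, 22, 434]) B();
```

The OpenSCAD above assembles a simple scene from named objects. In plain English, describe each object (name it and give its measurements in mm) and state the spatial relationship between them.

A is a four-legged stool. The seat is 261×253 mm, 25 mm thick, top at z = 434 mm. It stands on four square legs, each 40×40 mm in cross-section, from z = 0 to the seat underside, each flush with a corner of the seat.

B is a spool: two coaxial disc flanges of radius 108 mm and thickness 19 mm, joined by a core cylinder of radius 43 mm and height 120 mm. The lower flange rests on z = 0 and the three cylinders share a vertical axis.

The spool is on top of the stool.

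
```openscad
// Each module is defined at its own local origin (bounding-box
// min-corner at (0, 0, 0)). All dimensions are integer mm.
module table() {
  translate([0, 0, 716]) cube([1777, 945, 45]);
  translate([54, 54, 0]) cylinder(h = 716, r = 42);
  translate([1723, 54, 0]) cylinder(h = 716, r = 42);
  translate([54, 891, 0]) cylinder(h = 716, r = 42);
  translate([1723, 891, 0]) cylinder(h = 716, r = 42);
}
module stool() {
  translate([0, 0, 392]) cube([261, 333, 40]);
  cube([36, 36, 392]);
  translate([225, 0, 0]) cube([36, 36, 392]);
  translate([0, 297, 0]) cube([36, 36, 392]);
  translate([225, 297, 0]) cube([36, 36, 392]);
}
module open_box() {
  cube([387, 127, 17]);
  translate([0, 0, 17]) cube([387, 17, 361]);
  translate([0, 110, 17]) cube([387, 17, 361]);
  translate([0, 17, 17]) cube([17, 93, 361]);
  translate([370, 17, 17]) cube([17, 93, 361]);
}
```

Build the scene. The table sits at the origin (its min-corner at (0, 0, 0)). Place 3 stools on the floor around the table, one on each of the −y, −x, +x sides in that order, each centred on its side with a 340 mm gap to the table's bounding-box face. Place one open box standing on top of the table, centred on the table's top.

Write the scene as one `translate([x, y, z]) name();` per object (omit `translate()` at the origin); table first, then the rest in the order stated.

table();
translate([758, -673, 0]) stool();
translate([-601, 306, 0]) stool();
translate([2117, 306, 0]) stool();
translate([695, 409, 761]) open_box();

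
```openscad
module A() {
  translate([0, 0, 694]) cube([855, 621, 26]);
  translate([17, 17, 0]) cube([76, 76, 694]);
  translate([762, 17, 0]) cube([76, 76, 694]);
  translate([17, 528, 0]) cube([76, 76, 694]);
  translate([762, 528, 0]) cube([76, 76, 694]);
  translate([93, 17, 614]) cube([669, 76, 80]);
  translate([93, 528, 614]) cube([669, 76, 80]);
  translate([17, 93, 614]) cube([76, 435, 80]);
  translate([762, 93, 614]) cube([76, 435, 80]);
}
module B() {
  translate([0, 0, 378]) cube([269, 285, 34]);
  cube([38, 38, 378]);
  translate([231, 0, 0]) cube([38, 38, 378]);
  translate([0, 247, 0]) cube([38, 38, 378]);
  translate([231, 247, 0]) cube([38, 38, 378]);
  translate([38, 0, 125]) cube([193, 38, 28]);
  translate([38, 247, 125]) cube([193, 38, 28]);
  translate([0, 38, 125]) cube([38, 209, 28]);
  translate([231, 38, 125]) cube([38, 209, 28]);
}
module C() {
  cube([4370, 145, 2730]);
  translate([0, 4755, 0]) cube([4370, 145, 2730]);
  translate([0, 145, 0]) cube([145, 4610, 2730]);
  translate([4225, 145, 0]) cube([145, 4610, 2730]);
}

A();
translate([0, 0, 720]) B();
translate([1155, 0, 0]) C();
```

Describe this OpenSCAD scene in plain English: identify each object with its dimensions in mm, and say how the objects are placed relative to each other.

A is a table with a 855×621 mm rectangular top, 26 mm thick, top surface at z = 720 mm, supported by four 76×76 mm square legs, each inset 17 mm from the nearest pair of top edges, running from the floor. Four apron rails, 76 mm thick and 80 mm tall, run between adjacent legs with their top edges flush with the underside of the top and their outer faces flush with the legs' outer faces.

B is a four-legged stool. The seat is 269×285 mm, 34 mm thick, top at z = 412 mm. It stands on four square legs, each 38×38 mm in cross-section, from z = 0 to the seat underside, each flush with a corner of the seat. Four stretchers, 38 mm wide and 28 mm tall, connect adjacent legs with their undersides at z = 125 mm, each running between the inner faces of the legs it joins and aligned with the legs' outer faces on the other axis.

C is the wall frame of a small rectangular building: four walls, each 2730 mm tall and 145 mm thick, enclosing a footprint 4370 mm (x) by 4900 mm (y) outside-to-outside, with no floor or roof. The front and back walls (the −y and +y sides) span the full width; the two side walls fit between them.

The stool is on top of the table. The house frame is on the floor beside the table on its +x side.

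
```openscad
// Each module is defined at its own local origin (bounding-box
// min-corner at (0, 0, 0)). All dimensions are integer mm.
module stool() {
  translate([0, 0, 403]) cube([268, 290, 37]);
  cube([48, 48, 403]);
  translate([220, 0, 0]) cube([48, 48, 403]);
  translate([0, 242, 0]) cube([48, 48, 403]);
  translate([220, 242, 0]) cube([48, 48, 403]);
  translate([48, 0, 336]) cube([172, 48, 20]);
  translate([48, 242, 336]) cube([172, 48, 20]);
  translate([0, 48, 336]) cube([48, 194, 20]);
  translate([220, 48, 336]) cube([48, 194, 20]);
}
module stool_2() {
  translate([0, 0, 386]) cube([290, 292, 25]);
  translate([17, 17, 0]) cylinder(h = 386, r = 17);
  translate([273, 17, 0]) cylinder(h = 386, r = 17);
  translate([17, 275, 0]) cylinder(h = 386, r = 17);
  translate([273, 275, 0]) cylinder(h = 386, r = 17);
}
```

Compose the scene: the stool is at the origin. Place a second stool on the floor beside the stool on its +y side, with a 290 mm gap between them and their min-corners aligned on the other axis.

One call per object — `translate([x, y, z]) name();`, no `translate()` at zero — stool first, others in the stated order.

stool();
translate([0, 580, 0]) stool_2();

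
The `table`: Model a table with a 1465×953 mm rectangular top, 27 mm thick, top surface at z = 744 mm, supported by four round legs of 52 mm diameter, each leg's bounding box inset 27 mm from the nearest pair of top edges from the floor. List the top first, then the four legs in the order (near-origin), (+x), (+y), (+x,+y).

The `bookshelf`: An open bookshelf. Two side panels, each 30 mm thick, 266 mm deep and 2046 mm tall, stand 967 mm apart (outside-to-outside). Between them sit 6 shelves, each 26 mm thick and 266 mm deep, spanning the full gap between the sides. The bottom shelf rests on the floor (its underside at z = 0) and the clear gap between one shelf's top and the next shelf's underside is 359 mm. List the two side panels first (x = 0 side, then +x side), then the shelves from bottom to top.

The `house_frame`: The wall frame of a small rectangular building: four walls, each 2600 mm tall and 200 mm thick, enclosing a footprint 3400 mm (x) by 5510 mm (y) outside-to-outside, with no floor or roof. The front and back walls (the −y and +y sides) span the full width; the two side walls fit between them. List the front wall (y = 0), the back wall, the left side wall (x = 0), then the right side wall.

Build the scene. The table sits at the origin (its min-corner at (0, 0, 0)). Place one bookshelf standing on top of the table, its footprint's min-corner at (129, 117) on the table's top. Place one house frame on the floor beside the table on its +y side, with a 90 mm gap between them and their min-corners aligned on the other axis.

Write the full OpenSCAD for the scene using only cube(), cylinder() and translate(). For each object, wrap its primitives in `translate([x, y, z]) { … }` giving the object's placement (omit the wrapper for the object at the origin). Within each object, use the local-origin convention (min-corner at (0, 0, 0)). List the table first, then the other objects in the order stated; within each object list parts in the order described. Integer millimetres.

translate([0, 0, 717]) cube([1465, 953, 27]);
translate([53, 53, 0]) cylinder(h = 717, r = 26);
translate([1412, 53, 0]) cylinder(h = 717, r = 26);
translate([53, 900, 0]) cylinder(h = 717, r = 26);
translate([1412, 900, 0]) cylinder(h = 717, r = 26);
translate([129, 117, 744]) {
  cube([30, 266, 2046]);
  translate([937, 0, 0]) cube([30, 266, 2046]);
  translate([30, 0, 0]) cube([907, 266, 26]);
  translate([30, 0, 385]) cube([907, 266, 26]);
  translate([30, 0, 770]) cube([907, 266, 26]);
  translate([30, 0, 1155]) cube([907, 266, 26]);
  translate([30, 0, 1540]) cube([907, 266, 26]);
  translate([30, 0, 1925]) cube([907, 266, 26]);
}
translate([0, 1043, 0]) {
  cube([3400, 200, 2600]);
  translate([0, 5310, 0]) cube([3400, 200, 2600]);
  translate([0, 200, 0]) cube([200, 5110, 2600]);
  translate([3200, 200, 0]) cube([200, 5110, 2600]);
}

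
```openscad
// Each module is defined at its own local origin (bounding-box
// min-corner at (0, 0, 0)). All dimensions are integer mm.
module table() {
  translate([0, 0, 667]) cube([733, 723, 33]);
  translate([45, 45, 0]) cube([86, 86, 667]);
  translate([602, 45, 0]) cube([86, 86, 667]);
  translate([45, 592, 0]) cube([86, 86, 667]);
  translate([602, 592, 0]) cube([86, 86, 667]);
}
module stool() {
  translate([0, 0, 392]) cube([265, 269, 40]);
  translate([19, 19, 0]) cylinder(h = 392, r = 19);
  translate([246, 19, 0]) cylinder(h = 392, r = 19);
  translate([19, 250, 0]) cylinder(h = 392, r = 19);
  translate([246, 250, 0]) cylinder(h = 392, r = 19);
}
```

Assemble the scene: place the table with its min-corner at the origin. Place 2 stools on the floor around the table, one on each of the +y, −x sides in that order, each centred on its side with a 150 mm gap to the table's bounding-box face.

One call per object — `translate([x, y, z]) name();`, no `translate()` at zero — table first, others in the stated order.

table();
translate([234, 873, 0]) stool();
translate([-415, 227, 0]) stool();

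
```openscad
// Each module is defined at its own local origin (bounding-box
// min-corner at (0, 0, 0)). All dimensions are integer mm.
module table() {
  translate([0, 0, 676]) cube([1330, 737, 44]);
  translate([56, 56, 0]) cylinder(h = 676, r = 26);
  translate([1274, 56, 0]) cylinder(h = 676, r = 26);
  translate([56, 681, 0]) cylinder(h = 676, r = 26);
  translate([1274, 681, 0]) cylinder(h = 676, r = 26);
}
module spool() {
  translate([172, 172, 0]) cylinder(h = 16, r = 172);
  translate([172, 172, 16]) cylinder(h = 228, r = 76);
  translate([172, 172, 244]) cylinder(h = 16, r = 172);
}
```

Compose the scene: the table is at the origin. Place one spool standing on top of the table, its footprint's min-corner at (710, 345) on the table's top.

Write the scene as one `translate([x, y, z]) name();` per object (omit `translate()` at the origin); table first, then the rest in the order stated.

table();
translate([710, 345, 720]) spool();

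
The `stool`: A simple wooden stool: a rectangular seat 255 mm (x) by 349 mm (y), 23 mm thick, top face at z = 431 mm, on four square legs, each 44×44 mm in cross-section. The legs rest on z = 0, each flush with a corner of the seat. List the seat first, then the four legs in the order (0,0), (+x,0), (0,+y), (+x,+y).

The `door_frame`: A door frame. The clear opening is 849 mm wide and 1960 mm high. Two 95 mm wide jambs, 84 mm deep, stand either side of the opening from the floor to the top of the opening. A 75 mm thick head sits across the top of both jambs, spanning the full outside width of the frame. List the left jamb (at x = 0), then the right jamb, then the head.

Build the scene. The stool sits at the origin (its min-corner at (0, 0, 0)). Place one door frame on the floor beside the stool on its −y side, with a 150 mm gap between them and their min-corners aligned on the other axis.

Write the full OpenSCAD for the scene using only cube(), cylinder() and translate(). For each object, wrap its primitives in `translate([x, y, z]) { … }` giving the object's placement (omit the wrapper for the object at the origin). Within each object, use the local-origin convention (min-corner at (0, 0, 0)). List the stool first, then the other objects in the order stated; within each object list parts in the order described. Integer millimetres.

translate([0, 0, 408]) cube([255, 349, 23]);
cube([44, 44, 408]);
translate([211, 0, 0]) cube([44, 44, 408]);
translate([0, 305, 0]) cube([44, 44, 408]);
translate([211, 305, 0]) cube([44, 44, 408]);
translate([0, -234, 0]) {
  cube([95, 84, 1960]);
  translate([944, 0, 0]) cube([95, 84, 1960]);
  translate([0, 0, 1960]) cube([1039, 84, 75]);
}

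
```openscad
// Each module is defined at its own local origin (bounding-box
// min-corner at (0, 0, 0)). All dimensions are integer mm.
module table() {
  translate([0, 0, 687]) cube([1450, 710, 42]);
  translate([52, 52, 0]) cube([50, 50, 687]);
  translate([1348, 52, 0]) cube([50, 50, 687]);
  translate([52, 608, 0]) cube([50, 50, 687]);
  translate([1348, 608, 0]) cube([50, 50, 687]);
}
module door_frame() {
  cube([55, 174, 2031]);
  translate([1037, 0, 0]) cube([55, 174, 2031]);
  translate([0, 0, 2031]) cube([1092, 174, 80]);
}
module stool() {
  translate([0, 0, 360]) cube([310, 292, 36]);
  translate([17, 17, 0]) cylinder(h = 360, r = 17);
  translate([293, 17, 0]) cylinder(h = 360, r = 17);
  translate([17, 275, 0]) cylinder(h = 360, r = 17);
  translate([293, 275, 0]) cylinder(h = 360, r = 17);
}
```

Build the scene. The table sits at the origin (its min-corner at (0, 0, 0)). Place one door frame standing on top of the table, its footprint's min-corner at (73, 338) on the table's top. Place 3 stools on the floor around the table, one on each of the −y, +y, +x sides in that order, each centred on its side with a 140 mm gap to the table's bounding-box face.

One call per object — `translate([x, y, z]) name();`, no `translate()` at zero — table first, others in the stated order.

table();
translate([73, 338, 729]) door_frame();
translate([570, -432, 0]) stool();
translate([570, 850, 0]) stool();
translate([1590, 209, 0]) stool();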